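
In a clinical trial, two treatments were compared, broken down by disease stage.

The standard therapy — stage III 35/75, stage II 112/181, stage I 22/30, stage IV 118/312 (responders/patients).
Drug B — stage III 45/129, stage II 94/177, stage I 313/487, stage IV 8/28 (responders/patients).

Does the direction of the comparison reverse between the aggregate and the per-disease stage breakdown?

Yes

Stage III: the standard therapy 35/75 = 46.7%, Drug B 45/129 = 34.9% → the standard therapy
Stage II: the standard therapy 112/181 = 61.9%, Drug B 94/177 = 53.1% → the standard therapy
Stage I: the standard therapy 22/30 = 73.3%, Drug B 313/487 = 64.3% → the standard therapy
Stage IV: the standard therapy 118/312 = 37.8%, Drug B 8/28 = 28.6% → the standard therapy
Overall: the standard therapy 287/598 = 48.0%, Drug B 460/821 = 56.0% → Drug B
The standard therapy wins each disease group but Drug B wins overall — the comparison reverses. The standard therapy's patients skew toward stage IV, which has a lower base rate.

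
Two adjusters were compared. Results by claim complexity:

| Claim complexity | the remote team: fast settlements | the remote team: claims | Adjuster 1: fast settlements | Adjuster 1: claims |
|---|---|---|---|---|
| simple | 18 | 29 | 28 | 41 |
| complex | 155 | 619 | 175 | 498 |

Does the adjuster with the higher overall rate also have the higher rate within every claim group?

Simple: the remote team 18/29 = 62.1%, Adjuster 1 28/41 = 68.3% → Adjuster 1
Complex: the remote team 155/619 = 25.0%, Adjuster 1 175/498 = 35.1% → Adjuster 1
Overall: the remote team 173/648 = 26.7%, Adjuster 1 203/539 = 37.7% → Adjuster 1
Adjuster 1 wins overall and in every claim group — no reversal.

Yes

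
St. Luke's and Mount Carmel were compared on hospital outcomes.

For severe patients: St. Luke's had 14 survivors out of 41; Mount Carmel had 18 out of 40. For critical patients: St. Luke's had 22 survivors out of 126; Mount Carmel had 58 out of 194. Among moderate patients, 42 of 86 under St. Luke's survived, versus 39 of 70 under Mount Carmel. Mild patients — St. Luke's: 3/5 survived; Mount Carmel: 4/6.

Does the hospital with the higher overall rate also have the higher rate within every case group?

Severe: St. Luke's 14/41 = 34.1%, Mount Carmel 18/40 = 45.0% → Mount Carmel
Critical: St. Luke's 22/126 = 17.5%, Mount Carmel 58/194 = 29.9% → Mount Carmel
Moderate: St. Luke's 42/86 = 48.8%, Mount Carmel 39/70 = 55.7% → Mount Carmel
Mild: St. Luke's 3/5 = 60.0%, Mount Carmel 4/6 = 66.7% → Mount Carmel
Overall: St. Luke's 81/258 = 31.4%, Mount Carmel 119/310 = 38.4% → Mount Carmel
Mount Carmel wins overall and in every case group — no reversal.

Yes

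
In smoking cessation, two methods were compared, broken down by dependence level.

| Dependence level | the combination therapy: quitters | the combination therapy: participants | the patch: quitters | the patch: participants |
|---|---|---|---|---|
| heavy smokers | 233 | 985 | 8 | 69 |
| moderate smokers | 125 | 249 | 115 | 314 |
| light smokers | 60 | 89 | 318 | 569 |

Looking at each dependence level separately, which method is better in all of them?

Heavy smokers: the combination therapy 233/985 = 23.7%, the patch 8/69 = 11.6% → the combination therapy
Moderate smokers: the combination therapy 125/249 = 50.2%, the patch 115/314 = 36.6% → the combination therapy
Light smokers: the combination therapy 60/89 = 67.4%, the patch 318/569 = 55.9% → the combination therapy
The combination therapy has the higher rate in all 3 groups.

the combination therapy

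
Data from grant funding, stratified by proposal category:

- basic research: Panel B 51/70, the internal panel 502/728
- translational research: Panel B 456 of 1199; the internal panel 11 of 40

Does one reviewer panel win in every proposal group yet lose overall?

Basic research: Panel B 51/70 = 72.9%, the internal panel 502/728 = 69.0% → Panel B
Translational research: Panel B 456/1199 = 38.0%, the internal panel 11/40 = 27.5% → Panel B
Overall: Panel B 507/1269 = 40.0%, the internal panel 513/768 = 66.8% → the internal panel
Panel B wins each proposal group but the internal panel wins overall — the comparison reverses. Panel B's proposals skew toward translational research, which has a lower base rate.

Yes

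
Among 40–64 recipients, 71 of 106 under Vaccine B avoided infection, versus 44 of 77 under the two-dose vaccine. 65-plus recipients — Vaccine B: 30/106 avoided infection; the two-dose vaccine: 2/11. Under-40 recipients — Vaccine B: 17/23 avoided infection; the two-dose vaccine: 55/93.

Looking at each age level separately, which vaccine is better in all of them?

Vaccine B

40–64: Vaccine B 71/106 = 67.0%, the two-dose vaccine 44/77 = 57.1% → Vaccine B
65-plus: Vaccine B 30/106 = 28.3%, the two-dose vaccine 2/11 = 18.2% → Vaccine B
Under-40: Vaccine B 17/23 = 73.9%, the two-dose vaccine 55/93 = 59.1% → Vaccine B
Vaccine B has the higher rate in all 3 groups.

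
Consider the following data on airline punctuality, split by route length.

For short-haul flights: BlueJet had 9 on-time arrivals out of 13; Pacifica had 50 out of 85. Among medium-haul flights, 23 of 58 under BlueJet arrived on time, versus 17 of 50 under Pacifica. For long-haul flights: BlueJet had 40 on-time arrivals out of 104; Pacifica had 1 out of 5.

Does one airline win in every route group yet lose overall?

Short-haul: BlueJet 9/13 = 69.2%, Pacifica 50/85 = 58.8% → BlueJet
Medium-haul: BlueJet 23/58 = 39.7%, Pacifica 17/50 = 34.0% → BlueJet
Long-haul: BlueJet 40/104 = 38.5%, Pacifica 1/5 = 20.0% → BlueJet
Overall: BlueJet 72/175 = 41.1%, Pacifica 68/140 = 48.6% → Pacifica
BlueJet wins each route group but Pacifica wins overall — the comparison reverses. BlueJet's flights skew toward long-haul, which has a lower base rate.

Yes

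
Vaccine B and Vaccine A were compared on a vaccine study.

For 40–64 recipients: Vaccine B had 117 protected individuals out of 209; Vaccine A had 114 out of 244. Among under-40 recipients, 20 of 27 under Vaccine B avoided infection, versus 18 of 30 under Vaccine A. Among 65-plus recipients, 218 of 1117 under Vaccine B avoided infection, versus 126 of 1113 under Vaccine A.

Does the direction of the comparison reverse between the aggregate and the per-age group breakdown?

No

40–64: Vaccine B 117/209 = 56.0%, Vaccine A 114/244 = 46.7% → Vaccine B
Under-40: Vaccine B 20/27 = 74.1%, Vaccine A 18/30 = 60.0% → Vaccine B
65-plus: Vaccine B 218/1117 = 19.5%, Vaccine A 126/1113 = 11.3% → Vaccine B
Overall: Vaccine B 355/1353 = 26.2%, Vaccine A 258/1387 = 18.6% → Vaccine B
Vaccine B wins overall and in every age group — no reversal.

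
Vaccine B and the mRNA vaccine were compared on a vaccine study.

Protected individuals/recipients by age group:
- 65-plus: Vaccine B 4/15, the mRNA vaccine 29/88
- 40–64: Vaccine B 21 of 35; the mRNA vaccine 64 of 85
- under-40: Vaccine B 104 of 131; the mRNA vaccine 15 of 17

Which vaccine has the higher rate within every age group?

the mRNA vaccine

65-plus: Vaccine B 4/15 = 26.7%, the mRNA vaccine 29/88 = 33.0% → the mRNA vaccine
40–64: Vaccine B 21/35 = 60.0%, the mRNA vaccine 64/85 = 75.3% → the mRNA vaccine
Under-40: Vaccine B 104/131 = 79.4%, the mRNA vaccine 15/17 = 88.2% → the mRNA vaccine
The mRNA vaccine has the higher rate in all 3 groups.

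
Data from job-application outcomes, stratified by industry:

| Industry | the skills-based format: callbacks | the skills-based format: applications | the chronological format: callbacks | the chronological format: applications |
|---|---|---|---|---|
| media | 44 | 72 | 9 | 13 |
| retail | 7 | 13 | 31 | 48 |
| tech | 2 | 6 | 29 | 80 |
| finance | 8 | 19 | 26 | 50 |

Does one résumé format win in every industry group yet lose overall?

Yes

Media: the skills-based format 44/72 = 61.1%, the chronological format 9/13 = 69.2% → the chronological format
Retail: the skills-based format 7/13 = 53.8%, the chronological format 31/48 = 64.6% → the chronological format
Tech: the skills-based format 2/6 = 33.3%, the chronological format 29/80 = 36.2% → the chronological format
Finance: the skills-based format 8/19 = 42.1%, the chronological format 26/50 = 52.0% → the chronological format
Overall: the skills-based format 61/110 = 55.5%, the chronological format 95/191 = 49.7% → the skills-based format
The chronological format wins each industry group but the skills-based format wins overall — the comparison reverses. The chronological format's applications skew toward tech, which has a lower base rate.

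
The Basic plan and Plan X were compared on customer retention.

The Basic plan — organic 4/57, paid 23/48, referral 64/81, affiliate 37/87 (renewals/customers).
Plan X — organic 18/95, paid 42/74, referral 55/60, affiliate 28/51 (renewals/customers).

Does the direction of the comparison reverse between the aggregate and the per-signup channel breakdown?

Organic: the Basic plan 4/57 = 7.0%, Plan X 18/95 = 18.9% → Plan X
Paid: the Basic plan 23/48 = 47.9%, Plan X 42/74 = 56.8% → Plan X
Referral: the Basic plan 64/81 = 79.0%, Plan X 55/60 = 91.7% → Plan X
Affiliate: the Basic plan 37/87 = 42.5%, Plan X 28/51 = 54.9% → Plan X
Overall: the Basic plan 128/273 = 46.9%, Plan X 143/280 = 51.1% → Plan X
Plan X wins overall and in every signup group — no reversal.

No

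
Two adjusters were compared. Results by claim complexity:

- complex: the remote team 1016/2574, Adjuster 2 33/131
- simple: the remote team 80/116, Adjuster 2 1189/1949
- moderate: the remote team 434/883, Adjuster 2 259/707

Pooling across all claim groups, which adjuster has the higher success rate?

Complex: the remote team 1016/2574 = 39.5%, Adjuster 2 33/131 = 25.2% → the remote team
Simple: the remote team 80/116 = 69.0%, Adjuster 2 1189/1949 = 61.0% → the remote team
Moderate: the remote team 434/883 = 49.2%, Adjuster 2 259/707 = 36.6% → the remote team
Overall: the remote team 1530/3573 = 42.8%, Adjuster 2 1481/2787 = 53.1% → Adjuster 2
(The remote team wins every claim group but Adjuster 2 wins overall — the remote team's claims skew toward the low-rate complex group.)

Adjuster 2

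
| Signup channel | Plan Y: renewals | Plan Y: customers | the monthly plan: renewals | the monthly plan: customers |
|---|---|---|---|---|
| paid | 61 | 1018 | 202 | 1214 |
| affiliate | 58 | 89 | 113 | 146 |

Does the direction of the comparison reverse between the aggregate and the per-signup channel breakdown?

Paid: Plan Y 61/1018 = 6.0%, the monthly plan 202/1214 = 16.6% → the monthly plan
Affiliate: Plan Y 58/89 = 65.2%, the monthly plan 113/146 = 77.4% → the monthly plan
Overall: Plan Y 119/1107 = 10.7%, the monthly plan 315/1360 = 23.2% → the monthly plan
The monthly plan wins overall and in every signup group — no reversal.

No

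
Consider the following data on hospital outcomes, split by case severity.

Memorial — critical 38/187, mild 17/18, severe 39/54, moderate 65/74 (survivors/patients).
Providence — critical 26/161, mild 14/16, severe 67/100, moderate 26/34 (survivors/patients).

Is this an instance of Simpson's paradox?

Critical: Memorial 38/187 = 20.3%, Providence 26/161 = 16.1% → Memorial
Mild: Memorial 17/18 = 94.4%, Providence 14/16 = 87.5% → Memorial
Severe: Memorial 39/54 = 72.2%, Providence 67/100 = 67.0% → Memorial
Moderate: Memorial 65/74 = 87.8%, Providence 26/34 = 76.5% → Memorial
Overall: Memorial 159/333 = 47.7%, Providence 133/311 = 42.8% → Memorial
Memorial wins overall and in every case group — no reversal.

No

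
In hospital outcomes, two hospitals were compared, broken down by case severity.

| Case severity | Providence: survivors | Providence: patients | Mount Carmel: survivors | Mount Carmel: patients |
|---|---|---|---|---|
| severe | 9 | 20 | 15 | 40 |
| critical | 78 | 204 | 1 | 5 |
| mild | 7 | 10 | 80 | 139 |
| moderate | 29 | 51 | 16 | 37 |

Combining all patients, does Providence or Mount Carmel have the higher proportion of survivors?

Severe: Providence 9/20 = 45.0%, Mount Carmel 15/40 = 37.5% → Providence
Critical: Providence 78/204 = 38.2%, Mount Carmel 1/5 = 20.0% → Providence
Mild: Providence 7/10 = 70.0%, Mount Carmel 80/139 = 57.6% → Providence
Moderate: Providence 29/51 = 56.9%, Mount Carmel 16/37 = 43.2% → Providence
Overall: Providence 123/285 = 43.2%, Mount Carmel 112/221 = 50.7% → Mount Carmel
(Providence wins every case group but Mount Carmel wins overall — Providence's patients skew toward the low-rate critical group.)

Mount Carmel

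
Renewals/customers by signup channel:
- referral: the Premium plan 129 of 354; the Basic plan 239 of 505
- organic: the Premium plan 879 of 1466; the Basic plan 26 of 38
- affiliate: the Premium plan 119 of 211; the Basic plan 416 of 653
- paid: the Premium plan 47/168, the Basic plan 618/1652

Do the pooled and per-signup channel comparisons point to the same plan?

No

Referral: the Premium plan 129/354 = 36.4%, the Basic plan 239/505 = 47.3% → the Basic plan
Organic: the Premium plan 879/1466 = 60.0%, the Basic plan 26/38 = 68.4% → the Basic plan
Affiliate: the Premium plan 119/211 = 56.4%, the Basic plan 416/653 = 63.7% → the Basic plan
Paid: the Premium plan 47/168 = 28.0%, the Basic plan 618/1652 = 37.4% → the Basic plan
Overall: the Premium plan 1174/2199 = 53.4%, the Basic plan 1299/2848 = 45.6% → the Premium plan
The Basic plan wins each signup group but the Premium plan wins overall — the comparison reverses. The Basic plan's customers skew toward paid, which has a lower base rate.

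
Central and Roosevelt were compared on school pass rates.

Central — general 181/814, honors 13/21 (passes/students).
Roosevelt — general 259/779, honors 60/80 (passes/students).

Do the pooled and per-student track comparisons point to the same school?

General: Central 181/814 = 22.2%, Roosevelt 259/779 = 33.2% → Roosevelt
Honors: Central 13/21 = 61.9%, Roosevelt 60/80 = 75.0% → Roosevelt
Overall: Central 194/835 = 23.2%, Roosevelt 319/859 = 37.1% → Roosevelt
Roosevelt wins overall and in every student group — no reversal.

Yes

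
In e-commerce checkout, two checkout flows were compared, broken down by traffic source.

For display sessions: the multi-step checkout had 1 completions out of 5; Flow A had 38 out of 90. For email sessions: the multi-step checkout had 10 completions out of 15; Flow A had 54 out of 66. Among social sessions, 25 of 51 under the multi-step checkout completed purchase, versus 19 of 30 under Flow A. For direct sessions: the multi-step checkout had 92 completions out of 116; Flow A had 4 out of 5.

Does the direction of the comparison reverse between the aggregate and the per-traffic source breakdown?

Display: the multi-step checkout 1/5 = 20.0%, Flow A 38/90 = 42.2% → Flow A
Email: the multi-step checkout 10/15 = 66.7%, Flow A 54/66 = 81.8% → Flow A
Social: the multi-step checkout 25/51 = 49.0%, Flow A 19/30 = 63.3% → Flow A
Direct: the multi-step checkout 92/116 = 79.3%, Flow A 4/5 = 80.0% → Flow A
Overall: the multi-step checkout 128/187 = 68.4%, Flow A 115/191 = 60.2% → the multi-step checkout
Flow A wins each traffic group but the multi-step checkout wins overall — the comparison reverses. Flow A's sessions skew toward display, which has a lower base rate.

Yes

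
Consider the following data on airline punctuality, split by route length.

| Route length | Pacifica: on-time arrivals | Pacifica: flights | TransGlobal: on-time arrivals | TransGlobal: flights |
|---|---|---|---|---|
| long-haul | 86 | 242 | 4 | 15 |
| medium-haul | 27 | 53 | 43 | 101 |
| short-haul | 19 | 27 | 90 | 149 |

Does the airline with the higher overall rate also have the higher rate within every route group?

Long-haul: Pacifica 86/242 = 35.5%, TransGlobal 4/15 = 26.7% → Pacifica
Medium-haul: Pacifica 27/53 = 50.9%, TransGlobal 43/101 = 42.6% → Pacifica
Short-haul: Pacifica 19/27 = 70.4%, TransGlobal 90/149 = 60.4% → Pacifica
Overall: Pacifica 132/322 = 41.0%, TransGlobal 137/265 = 51.7% → TransGlobal
Pacifica wins each route group but TransGlobal wins overall — the comparison reverses. Pacifica's flights skew toward long-haul, which has a lower base rate.

No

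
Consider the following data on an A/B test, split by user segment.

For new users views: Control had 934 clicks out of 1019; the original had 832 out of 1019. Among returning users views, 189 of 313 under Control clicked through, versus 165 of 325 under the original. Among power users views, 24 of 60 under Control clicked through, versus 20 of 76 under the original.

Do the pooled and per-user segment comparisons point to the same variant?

Yes

New users: Control 934/1019 = 91.7%, the original 832/1019 = 81.6% → Control
Returning users: Control 189/313 = 60.4%, the original 165/325 = 50.8% → Control
Power users: Control 24/60 = 40.0%, the original 20/76 = 26.3% → Control
Overall: Control 1147/1392 = 82.4%, the original 1017/1420 = 71.6% → Control
Control wins overall and in every user group — no reversal.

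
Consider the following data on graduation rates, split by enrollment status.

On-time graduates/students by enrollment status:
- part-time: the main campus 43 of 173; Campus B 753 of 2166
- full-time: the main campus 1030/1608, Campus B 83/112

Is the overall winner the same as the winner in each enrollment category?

Part-time: the main campus 43/173 = 24.9%, Campus B 753/2166 = 34.8% → Campus B
Full-time: the main campus 1030/1608 = 64.1%, Campus B 83/112 = 74.1% → Campus B
Overall: the main campus 1073/1781 = 60.2%, Campus B 836/2278 = 36.7% → the main campus
Campus B wins each enrollment group but the main campus wins overall — the comparison reverses. Campus B's students skew toward part-time, which has a lower base rate.

No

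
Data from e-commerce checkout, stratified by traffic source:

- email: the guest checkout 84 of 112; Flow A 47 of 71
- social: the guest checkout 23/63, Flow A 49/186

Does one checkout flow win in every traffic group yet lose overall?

Email: the guest checkout 84/112 = 75.0%, Flow A 47/71 = 66.2% → the guest checkout
Social: the guest checkout 23/63 = 36.5%, Flow A 49/186 = 26.3% → the guest checkout
Overall: the guest checkout 107/175 = 61.1%, Flow A 96/257 = 37.4% → the guest checkout
The guest checkout wins overall and in every traffic group — no reversal.

No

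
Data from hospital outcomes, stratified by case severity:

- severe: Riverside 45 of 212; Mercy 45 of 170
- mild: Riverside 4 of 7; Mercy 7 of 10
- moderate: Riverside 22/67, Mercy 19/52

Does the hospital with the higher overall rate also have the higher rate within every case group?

Severe: Riverside 45/212 = 21.2%, Mercy 45/170 = 26.5% → Mercy
Mild: Riverside 4/7 = 57.1%, Mercy 7/10 = 70.0% → Mercy
Moderate: Riverside 22/67 = 32.8%, Mercy 19/52 = 36.5% → Mercy
Overall: Riverside 71/286 = 24.8%, Mercy 71/232 = 30.6% → Mercy
Mercy wins overall and in every case group — no reversal.

Yes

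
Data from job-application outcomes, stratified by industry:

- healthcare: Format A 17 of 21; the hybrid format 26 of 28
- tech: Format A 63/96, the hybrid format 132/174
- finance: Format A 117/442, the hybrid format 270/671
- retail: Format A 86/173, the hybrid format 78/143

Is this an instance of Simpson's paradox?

Healthcare: Format A 17/21 = 81.0%, the hybrid format 26/28 = 92.9% → the hybrid format
Tech: Format A 63/96 = 65.6%, the hybrid format 132/174 = 75.9% → the hybrid format
Finance: Format A 117/442 = 26.5%, the hybrid format 270/671 = 40.2% → the hybrid format
Retail: Format A 86/173 = 49.7%, the hybrid format 78/143 = 54.5% → the hybrid format
Overall: Format A 283/732 = 38.7%, the hybrid format 506/1016 = 49.8% → the hybrid format
The hybrid format wins overall and in every industry group — no reversal.

No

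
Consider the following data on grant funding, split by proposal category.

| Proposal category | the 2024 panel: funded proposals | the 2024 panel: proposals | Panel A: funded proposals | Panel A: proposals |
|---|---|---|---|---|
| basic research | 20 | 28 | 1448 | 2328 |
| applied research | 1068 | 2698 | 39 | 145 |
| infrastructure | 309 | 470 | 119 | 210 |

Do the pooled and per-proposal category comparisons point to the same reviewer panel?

No

Basic research: the 2024 panel 20/28 = 71.4%, Panel A 1448/2328 = 62.2% → the 2024 panel
Applied research: the 2024 panel 1068/2698 = 39.6%, Panel A 39/145 = 26.9% → the 2024 panel
Infrastructure: the 2024 panel 309/470 = 65.7%, Panel A 119/210 = 56.7% → the 2024 panel
Overall: the 2024 panel 1397/3196 = 43.7%, Panel A 1606/2683 = 59.9% → Panel A
The 2024 panel wins each proposal group but Panel A wins overall — the comparison reverses. The 2024 panel's proposals skew toward applied research, which has a lower base rate.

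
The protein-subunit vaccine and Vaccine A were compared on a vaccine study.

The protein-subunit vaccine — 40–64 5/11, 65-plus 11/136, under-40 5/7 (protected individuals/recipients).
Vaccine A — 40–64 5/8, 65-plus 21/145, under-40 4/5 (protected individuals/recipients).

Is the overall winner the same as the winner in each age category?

40–64: the protein-subunit vaccine 5/11 = 45.5%, Vaccine A 5/8 = 62.5% → Vaccine A
65-plus: the protein-subunit vaccine 11/136 = 8.1%, Vaccine A 21/145 = 14.5% → Vaccine A
Under-40: the protein-subunit vaccine 5/7 = 71.4%, Vaccine A 4/5 = 80.0% → Vaccine A
Overall: the protein-subunit vaccine 21/154 = 13.6%, Vaccine A 30/158 = 19.0% → Vaccine A
Vaccine A wins overall and in every age group — no reversal.

Yes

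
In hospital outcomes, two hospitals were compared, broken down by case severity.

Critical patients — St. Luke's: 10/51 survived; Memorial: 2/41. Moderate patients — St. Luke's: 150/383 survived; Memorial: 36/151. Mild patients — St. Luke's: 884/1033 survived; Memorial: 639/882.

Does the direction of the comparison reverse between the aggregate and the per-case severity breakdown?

No

Critical: St. Luke's 10/51 = 19.6%, Memorial 2/41 = 4.9% → St. Luke's
Moderate: St. Luke's 150/383 = 39.2%, Memorial 36/151 = 23.8% → St. Luke's
Mild: St. Luke's 884/1033 = 85.6%, Memorial 639/882 = 72.4% → St. Luke's
Overall: St. Luke's 1044/1467 = 71.2%, Memorial 677/1074 = 63.0% → St. Luke's
St. Luke's wins overall and in every case group — no reversal.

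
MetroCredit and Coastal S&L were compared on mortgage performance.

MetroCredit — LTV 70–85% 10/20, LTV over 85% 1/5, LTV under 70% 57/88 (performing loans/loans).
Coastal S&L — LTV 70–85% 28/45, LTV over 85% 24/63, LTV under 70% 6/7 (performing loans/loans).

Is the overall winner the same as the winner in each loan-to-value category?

LTV 70–85%: MetroCredit 10/20 = 50.0%, Coastal S&L 28/45 = 62.2% → Coastal S&L
LTV over 85%: MetroCredit 1/5 = 20.0%, Coastal S&L 24/63 = 38.1% → Coastal S&L
LTV under 70%: MetroCredit 57/88 = 64.8%, Coastal S&L 6/7 = 85.7% → Coastal S&L
Overall: MetroCredit 68/113 = 60.2%, Coastal S&L 58/115 = 50.4% → MetroCredit
Coastal S&L wins each loan-to-value group but MetroCredit wins overall — the comparison reverses. Coastal S&L's loans skew toward LTV over 85%, which has a lower base rate.

No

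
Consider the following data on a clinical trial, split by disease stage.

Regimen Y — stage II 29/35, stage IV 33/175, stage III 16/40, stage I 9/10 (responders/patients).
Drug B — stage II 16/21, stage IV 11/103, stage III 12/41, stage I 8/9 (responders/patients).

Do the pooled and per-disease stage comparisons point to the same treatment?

Stage II: Regimen Y 29/35 = 82.9%, Drug B 16/21 = 76.2% → Regimen Y
Stage IV: Regimen Y 33/175 = 18.9%, Drug B 11/103 = 10.7% → Regimen Y
Stage III: Regimen Y 16/40 = 40.0%, Drug B 12/41 = 29.3% → Regimen Y
Stage I: Regimen Y 9/10 = 90.0%, Drug B 8/9 = 88.9% → Regimen Y
Overall: Regimen Y 87/260 = 33.5%, Drug B 47/174 = 27.0% → Regimen Y
Regimen Y wins overall and in every disease group — no reversal.

Yes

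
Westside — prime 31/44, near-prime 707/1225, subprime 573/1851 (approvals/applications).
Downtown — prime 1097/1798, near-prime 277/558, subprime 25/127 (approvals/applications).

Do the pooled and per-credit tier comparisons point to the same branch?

Prime: Westside 31/44 = 70.5%, Downtown 1097/1798 = 61.0% → Westside
Near-prime: Westside 707/1225 = 57.7%, Downtown 277/558 = 49.6% → Westside
Subprime: Westside 573/1851 = 31.0%, Downtown 25/127 = 19.7% → Westside
Overall: Westside 1311/3120 = 42.0%, Downtown 1399/2483 = 56.3% → Downtown
Westside wins each credit group but Downtown wins overall — the comparison reverses. Westside's applications skew toward subprime, which has a lower base rate.

No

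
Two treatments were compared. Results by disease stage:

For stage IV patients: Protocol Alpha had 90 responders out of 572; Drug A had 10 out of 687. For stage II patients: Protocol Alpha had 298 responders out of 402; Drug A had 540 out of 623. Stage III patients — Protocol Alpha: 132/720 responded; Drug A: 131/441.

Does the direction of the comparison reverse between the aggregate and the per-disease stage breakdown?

Stage IV: Protocol Alpha 90/572 = 15.7%, Drug A 10/687 = 1.5% → Protocol Alpha
Stage II: Protocol Alpha 298/402 = 74.1%, Drug A 540/623 = 86.7% → Drug A
Stage III: Protocol Alpha 132/720 = 18.3%, Drug A 131/441 = 29.7% → Drug A
Overall: Protocol Alpha 520/1694 = 30.7%, Drug A 681/1751 = 38.9% → Drug A
Neither sweeps: Protocol Alpha wins 1 of 3 groups, Drug A wins 2. Drug A wins overall but not every group — no Simpson reversal.

No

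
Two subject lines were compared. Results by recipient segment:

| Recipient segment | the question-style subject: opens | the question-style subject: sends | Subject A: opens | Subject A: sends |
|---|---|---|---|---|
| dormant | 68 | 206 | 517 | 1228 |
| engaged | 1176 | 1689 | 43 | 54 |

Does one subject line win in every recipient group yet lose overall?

Yes

Dormant: the question-style subject 68/206 = 33.0%, Subject A 517/1228 = 42.1% → Subject A
Engaged: the question-style subject 1176/1689 = 69.6%, Subject A 43/54 = 79.6% → Subject A
Overall: the question-style subject 1244/1895 = 65.6%, Subject A 560/1282 = 43.7% → the question-style subject
Subject A wins each recipient group but the question-style subject wins overall — the comparison reverses. Subject A's sends skew toward dormant, which has a lower base rate.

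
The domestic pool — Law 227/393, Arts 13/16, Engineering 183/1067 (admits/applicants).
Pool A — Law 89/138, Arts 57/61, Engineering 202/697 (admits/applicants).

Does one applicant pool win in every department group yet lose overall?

Law: the domestic pool 227/393 = 57.8%, Pool A 89/138 = 64.5% → Pool A
Arts: the domestic pool 13/16 = 81.2%, Pool A 57/61 = 93.4% → Pool A
Engineering: the domestic pool 183/1067 = 17.2%, Pool A 202/697 = 29.0% → Pool A
Overall: the domestic pool 423/1476 = 28.7%, Pool A 348/896 = 38.8% → Pool A
Pool A wins overall and in every department group — no reversal.

No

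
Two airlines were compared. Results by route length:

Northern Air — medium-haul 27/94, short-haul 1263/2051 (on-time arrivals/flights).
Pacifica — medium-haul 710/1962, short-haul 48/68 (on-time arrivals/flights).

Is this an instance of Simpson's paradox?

Medium-haul: Northern Air 27/94 = 28.7%, Pacifica 710/1962 = 36.2% → Pacifica
Short-haul: Northern Air 1263/2051 = 61.6%, Pacifica 48/68 = 70.6% → Pacifica
Overall: Northern Air 1290/2145 = 60.1%, Pacifica 758/2030 = 37.3% → Northern Air
Pacifica wins each route group but Northern Air wins overall — the comparison reverses. Pacifica's flights skew toward medium-haul, which has a lower base rate.

Yes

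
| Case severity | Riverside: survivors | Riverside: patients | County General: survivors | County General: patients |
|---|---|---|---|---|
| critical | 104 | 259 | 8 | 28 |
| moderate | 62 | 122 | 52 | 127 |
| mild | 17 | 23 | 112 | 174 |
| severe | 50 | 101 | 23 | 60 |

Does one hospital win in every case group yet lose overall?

Yes

Critical: Riverside 104/259 = 40.2%, County General 8/28 = 28.6% → Riverside
Moderate: Riverside 62/122 = 50.8%, County General 52/127 = 40.9% → Riverside
Mild: Riverside 17/23 = 73.9%, County General 112/174 = 64.4% → Riverside
Severe: Riverside 50/101 = 49.5%, County General 23/60 = 38.3% → Riverside
Overall: Riverside 233/505 = 46.1%, County General 195/389 = 50.1% → County General
Riverside wins each case group but County General wins overall — the comparison reverses. Riverside's patients skew toward critical, which has a lower base rate.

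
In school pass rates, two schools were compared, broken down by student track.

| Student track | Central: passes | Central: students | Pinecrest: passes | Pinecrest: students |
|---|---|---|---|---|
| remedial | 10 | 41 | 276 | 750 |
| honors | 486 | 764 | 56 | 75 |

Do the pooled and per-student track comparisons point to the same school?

Remedial: Central 10/41 = 24.4%, Pinecrest 276/750 = 36.8% → Pinecrest
Honors: Central 486/764 = 63.6%, Pinecrest 56/75 = 74.7% → Pinecrest
Overall: Central 496/805 = 61.6%, Pinecrest 332/825 = 40.2% → Central
Pinecrest wins each student group but Central wins overall — the comparison reverses. Pinecrest's students skew toward remedial, which has a lower base rate.

No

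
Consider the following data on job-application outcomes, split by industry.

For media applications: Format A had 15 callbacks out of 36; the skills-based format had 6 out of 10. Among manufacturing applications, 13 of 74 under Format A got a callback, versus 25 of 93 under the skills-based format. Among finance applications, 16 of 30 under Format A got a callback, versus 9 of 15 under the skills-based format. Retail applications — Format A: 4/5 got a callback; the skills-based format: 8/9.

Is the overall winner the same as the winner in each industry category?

Media: Format A 15/36 = 41.7%, the skills-based format 6/10 = 60.0% → the skills-based format
Manufacturing: Format A 13/74 = 17.6%, the skills-based format 25/93 = 26.9% → the skills-based format
Finance: Format A 16/30 = 53.3%, the skills-based format 9/15 = 60.0% → the skills-based format
Retail: Format A 4/5 = 80.0%, the skills-based format 8/9 = 88.9% → the skills-based format
Overall: Format A 48/145 = 33.1%, the skills-based format 48/127 = 37.8% → the skills-based format
The skills-based format wins overall and in every industry group — no reversal.

Yes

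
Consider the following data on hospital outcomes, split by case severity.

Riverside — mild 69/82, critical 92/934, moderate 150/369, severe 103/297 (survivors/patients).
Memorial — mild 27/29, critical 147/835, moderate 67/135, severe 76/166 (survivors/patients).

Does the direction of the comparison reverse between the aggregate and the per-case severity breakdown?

Mild: Riverside 69/82 = 84.1%, Memorial 27/29 = 93.1% → Memorial
Critical: Riverside 92/934 = 9.9%, Memorial 147/835 = 17.6% → Memorial
Moderate: Riverside 150/369 = 40.7%, Memorial 67/135 = 49.6% → Memorial
Severe: Riverside 103/297 = 34.7%, Memorial 76/166 = 45.8% → Memorial
Overall: Riverside 414/1682 = 24.6%, Memorial 317/1165 = 27.2% → Memorial
Memorial wins overall and in every case group — no reversal.

No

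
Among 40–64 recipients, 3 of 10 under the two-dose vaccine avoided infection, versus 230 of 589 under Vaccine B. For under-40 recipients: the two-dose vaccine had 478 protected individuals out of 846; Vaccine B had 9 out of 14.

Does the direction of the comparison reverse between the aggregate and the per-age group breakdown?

40–64: the two-dose vaccine 3/10 = 30.0%, Vaccine B 230/589 = 39.0% → Vaccine B
Under-40: the two-dose vaccine 478/846 = 56.5%, Vaccine B 9/14 = 64.3% → Vaccine B
Overall: the two-dose vaccine 481/856 = 56.2%, Vaccine B 239/603 = 39.6% → the two-dose vaccine
Vaccine B wins each age group but the two-dose vaccine wins overall — the comparison reverses. Vaccine B's recipients skew toward 40–64, which has a lower base rate.

Yes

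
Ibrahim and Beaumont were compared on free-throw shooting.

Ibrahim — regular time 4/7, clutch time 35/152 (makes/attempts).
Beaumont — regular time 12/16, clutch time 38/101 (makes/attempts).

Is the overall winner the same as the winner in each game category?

Yes

Regular time: Ibrahim 4/7 = 57.1%, Beaumont 12/16 = 75.0% → Beaumont
Clutch time: Ibrahim 35/152 = 23.0%, Beaumont 38/101 = 37.6% → Beaumont
Overall: Ibrahim 39/159 = 24.5%, Beaumont 50/117 = 42.7% → Beaumont
Beaumont wins overall and in every game group — no reversal.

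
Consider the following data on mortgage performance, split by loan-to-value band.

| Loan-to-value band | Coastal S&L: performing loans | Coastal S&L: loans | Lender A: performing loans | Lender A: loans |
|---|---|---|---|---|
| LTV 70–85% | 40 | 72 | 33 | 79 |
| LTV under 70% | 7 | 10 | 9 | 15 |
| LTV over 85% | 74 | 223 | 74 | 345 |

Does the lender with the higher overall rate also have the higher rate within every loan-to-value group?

LTV 70–85%: Coastal S&L 40/72 = 55.6%, Lender A 33/79 = 41.8% → Coastal S&L
LTV under 70%: Coastal S&L 7/10 = 70.0%, Lender A 9/15 = 60.0% → Coastal S&L
LTV over 85%: Coastal S&L 74/223 = 33.2%, Lender A 74/345 = 21.4% → Coastal S&L
Overall: Coastal S&L 121/305 = 39.7%, Lender A 116/439 = 26.4% → Coastal S&L
Coastal S&L wins overall and in every loan-to-value group — no reversal.

Yes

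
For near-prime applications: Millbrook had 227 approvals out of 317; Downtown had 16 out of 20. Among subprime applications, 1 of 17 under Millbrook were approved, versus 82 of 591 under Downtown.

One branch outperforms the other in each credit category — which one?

Downtown

Near-prime: Millbrook 227/317 = 71.6%, Downtown 16/20 = 80.0% → Downtown
Subprime: Millbrook 1/17 = 5.9%, Downtown 82/591 = 13.9% → Downtown
Downtown has the higher rate in both groups.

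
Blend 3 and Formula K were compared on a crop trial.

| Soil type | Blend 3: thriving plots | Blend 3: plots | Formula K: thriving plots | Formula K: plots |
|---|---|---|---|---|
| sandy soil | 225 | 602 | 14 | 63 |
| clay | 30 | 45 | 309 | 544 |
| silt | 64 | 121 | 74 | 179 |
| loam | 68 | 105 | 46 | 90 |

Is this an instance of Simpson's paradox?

Sandy soil: Blend 3 225/602 = 37.4%, Formula K 14/63 = 22.2% → Blend 3
Clay: Blend 3 30/45 = 66.7%, Formula K 309/544 = 56.8% → Blend 3
Silt: Blend 3 64/121 = 52.9%, Formula K 74/179 = 41.3% → Blend 3
Loam: Blend 3 68/105 = 64.8%, Formula K 46/90 = 51.1% → Blend 3
Overall: Blend 3 387/873 = 44.3%, Formula K 443/876 = 50.6% → Formula K
Blend 3 wins each soil group but Formula K wins overall — the comparison reverses. Blend 3's plots skew toward sandy soil, which has a lower base rate.

Yes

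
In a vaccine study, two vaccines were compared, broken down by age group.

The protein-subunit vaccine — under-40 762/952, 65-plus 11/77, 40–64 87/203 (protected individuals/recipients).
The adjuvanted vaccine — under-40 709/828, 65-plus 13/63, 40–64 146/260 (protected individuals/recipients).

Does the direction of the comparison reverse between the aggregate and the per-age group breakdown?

Under-40: the protein-subunit vaccine 762/952 = 80.0%, the adjuvanted vaccine 709/828 = 85.6% → the adjuvanted vaccine
65-plus: the protein-subunit vaccine 11/77 = 14.3%, the adjuvanted vaccine 13/63 = 20.6% → the adjuvanted vaccine
40–64: the protein-subunit vaccine 87/203 = 42.9%, the adjuvanted vaccine 146/260 = 56.2% → the adjuvanted vaccine
Overall: the protein-subunit vaccine 860/1232 = 69.8%, the adjuvanted vaccine 868/1151 = 75.4% → the adjuvanted vaccine
The adjuvanted vaccine wins overall and in every age group — no reversal.

No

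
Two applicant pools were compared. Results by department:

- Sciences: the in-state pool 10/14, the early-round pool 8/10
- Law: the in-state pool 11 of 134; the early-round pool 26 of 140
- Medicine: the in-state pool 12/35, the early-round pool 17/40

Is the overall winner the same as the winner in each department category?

Sciences: the in-state pool 10/14 = 71.4%, the early-round pool 8/10 = 80.0% → the early-round pool
Law: the in-state pool 11/134 = 8.2%, the early-round pool 26/140 = 18.6% → the early-round pool
Medicine: the in-state pool 12/35 = 34.3%, the early-round pool 17/40 = 42.5% → the early-round pool
Overall: the in-state pool 33/183 = 18.0%, the early-round pool 51/190 = 26.8% → the early-round pool
The early-round pool wins overall and in every department group — no reversal.

Yes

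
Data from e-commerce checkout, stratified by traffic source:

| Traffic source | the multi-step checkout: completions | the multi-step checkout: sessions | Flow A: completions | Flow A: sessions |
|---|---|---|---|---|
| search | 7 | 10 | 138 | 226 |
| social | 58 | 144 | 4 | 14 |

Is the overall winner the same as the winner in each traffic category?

Search: the multi-step checkout 7/10 = 70.0%, Flow A 138/226 = 61.1% → the multi-step checkout
Social: the multi-step checkout 58/144 = 40.3%, Flow A 4/14 = 28.6% → the multi-step checkout
Overall: the multi-step checkout 65/154 = 42.2%, Flow A 142/240 = 59.2% → Flow A
The multi-step checkout wins each traffic group but Flow A wins overall — the comparison reverses. The multi-step checkout's sessions skew toward social, which has a lower base rate.

No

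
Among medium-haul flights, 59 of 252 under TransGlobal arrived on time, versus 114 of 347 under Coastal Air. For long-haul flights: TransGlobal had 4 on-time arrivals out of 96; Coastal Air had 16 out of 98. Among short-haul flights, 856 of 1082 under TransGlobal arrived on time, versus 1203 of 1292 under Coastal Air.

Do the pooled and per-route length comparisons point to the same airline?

Medium-haul: TransGlobal 59/252 = 23.4%, Coastal Air 114/347 = 32.9% → Coastal Air
Long-haul: TransGlobal 4/96 = 4.2%, Coastal Air 16/98 = 16.3% → Coastal Air
Short-haul: TransGlobal 856/1082 = 79.1%, Coastal Air 1203/1292 = 93.1% → Coastal Air
Overall: TransGlobal 919/1430 = 64.3%, Coastal Air 1333/1737 = 76.7% → Coastal Air
Coastal Air wins overall and in every route group — no reversal.

Yes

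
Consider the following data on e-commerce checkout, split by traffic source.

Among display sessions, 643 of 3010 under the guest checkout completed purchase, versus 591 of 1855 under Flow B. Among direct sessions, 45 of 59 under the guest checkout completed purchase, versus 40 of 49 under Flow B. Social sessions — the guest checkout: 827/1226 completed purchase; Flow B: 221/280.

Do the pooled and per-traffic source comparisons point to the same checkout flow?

Display: the guest checkout 643/3010 = 21.4%, Flow B 591/1855 = 31.9% → Flow B
Direct: the guest checkout 45/59 = 76.3%, Flow B 40/49 = 81.6% → Flow B
Social: the guest checkout 827/1226 = 67.5%, Flow B 221/280 = 78.9% → Flow B
Overall: the guest checkout 1515/4295 = 35.3%, Flow B 852/2184 = 39.0% → Flow B
Flow B wins overall and in every traffic group — no reversal.

Yes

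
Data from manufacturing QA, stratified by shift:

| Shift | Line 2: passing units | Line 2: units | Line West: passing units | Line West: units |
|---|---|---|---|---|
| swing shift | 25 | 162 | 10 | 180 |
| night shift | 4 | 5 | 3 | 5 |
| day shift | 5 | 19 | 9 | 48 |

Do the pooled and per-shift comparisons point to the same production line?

Swing shift: Line 2 25/162 = 15.4%, Line West 10/180 = 5.6% → Line 2
Night shift: Line 2 4/5 = 80.0%, Line West 3/5 = 60.0% → Line 2
Day shift: Line 2 5/19 = 26.3%, Line West 9/48 = 18.8% → Line 2
Overall: Line 2 34/186 = 18.3%, Line West 22/233 = 9.4% → Line 2
Line 2 wins overall and in every shift group — no reversal.

Yes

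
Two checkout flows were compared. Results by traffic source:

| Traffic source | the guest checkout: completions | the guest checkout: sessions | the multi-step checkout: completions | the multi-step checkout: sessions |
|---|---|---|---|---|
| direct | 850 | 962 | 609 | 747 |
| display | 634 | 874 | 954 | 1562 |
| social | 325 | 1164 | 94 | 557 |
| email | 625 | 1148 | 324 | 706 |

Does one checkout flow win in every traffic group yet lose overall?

Direct: the guest checkout 850/962 = 88.4%, the multi-step checkout 609/747 = 81.5% → the guest checkout
Display: the guest checkout 634/874 = 72.5%, the multi-step checkout 954/1562 = 61.1% → the guest checkout
Social: the guest checkout 325/1164 = 27.9%, the multi-step checkout 94/557 = 16.9% → the guest checkout
Email: the guest checkout 625/1148 = 54.4%, the multi-step checkout 324/706 = 45.9% → the guest checkout
Overall: the guest checkout 2434/4148 = 58.7%, the multi-step checkout 1981/3572 = 55.5% → the guest checkout
The guest checkout wins overall and in every traffic group — no reversal.

No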